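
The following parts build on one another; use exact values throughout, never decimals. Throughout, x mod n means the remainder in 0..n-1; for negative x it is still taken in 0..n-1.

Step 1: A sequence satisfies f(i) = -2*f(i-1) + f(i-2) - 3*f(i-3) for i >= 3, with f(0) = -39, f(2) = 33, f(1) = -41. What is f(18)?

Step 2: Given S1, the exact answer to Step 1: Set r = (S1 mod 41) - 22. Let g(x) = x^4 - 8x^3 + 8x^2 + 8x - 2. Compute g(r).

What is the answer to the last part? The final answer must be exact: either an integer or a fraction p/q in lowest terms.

Step 1: f(3) = -2*(33) + 1*(-41) - 3*(-39) = 10; iterating: f(3)=10, f(4)=136, f(5)=-361, f(6)=828, f(7)=-2425, f(8)=6761, f(9)=-18431, f(10)=50898, f(11)=-140510, f(12)=387211, f(13)=-1067626, f(14)=2943993, f(15)=-8117245, f(16)=22381361, f(17)=-61711946, f(18)=170156988; answer 170156988
Step 2: S1 = 170156988; r = -4; 1*(-4)^4 - 8*(-4)^3 + 8*(-4)^2 + 8*(-4)^1 - 2 = (256) + (512) + (128) + (-32) + (-2) = 862; answer 862

862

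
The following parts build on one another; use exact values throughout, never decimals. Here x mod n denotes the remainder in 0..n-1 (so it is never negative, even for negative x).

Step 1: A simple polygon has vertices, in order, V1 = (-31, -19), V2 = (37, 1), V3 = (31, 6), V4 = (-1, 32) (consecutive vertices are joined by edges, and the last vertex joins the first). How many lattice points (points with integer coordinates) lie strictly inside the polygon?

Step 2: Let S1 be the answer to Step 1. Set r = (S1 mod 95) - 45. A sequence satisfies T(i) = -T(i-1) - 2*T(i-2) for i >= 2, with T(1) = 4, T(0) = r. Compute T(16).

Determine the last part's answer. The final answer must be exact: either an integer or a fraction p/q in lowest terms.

-7136

Step 1: cross terms: (-31*1 - 37*-19)=672, (37*6 - 31*1)=191, (31*32 - -1*6)=998, (-1*-19 - -31*32)=1011; twice the area = |2872| = 2872; area = 1436; boundary points = 4 + 1 + 2 + 3 = 10; strictly interior points = area - boundary/2 + 1 = 1432; answer 1432
Step 2: S1 = 1432; r = -38; T(2) = -1*(4) - 2*(-38) = 72; iterating: T(2)=72, T(3)=-80, T(4)=-64, T(5)=224, T(6)=-96, T(7)=-352, T(8)=544, T(9)=160, T(10)=-1248, T(11)=928, T(12)=1568, T(13)=-3424, T(14)=288, T(15)=6560, T(16)=-7136; answer -7136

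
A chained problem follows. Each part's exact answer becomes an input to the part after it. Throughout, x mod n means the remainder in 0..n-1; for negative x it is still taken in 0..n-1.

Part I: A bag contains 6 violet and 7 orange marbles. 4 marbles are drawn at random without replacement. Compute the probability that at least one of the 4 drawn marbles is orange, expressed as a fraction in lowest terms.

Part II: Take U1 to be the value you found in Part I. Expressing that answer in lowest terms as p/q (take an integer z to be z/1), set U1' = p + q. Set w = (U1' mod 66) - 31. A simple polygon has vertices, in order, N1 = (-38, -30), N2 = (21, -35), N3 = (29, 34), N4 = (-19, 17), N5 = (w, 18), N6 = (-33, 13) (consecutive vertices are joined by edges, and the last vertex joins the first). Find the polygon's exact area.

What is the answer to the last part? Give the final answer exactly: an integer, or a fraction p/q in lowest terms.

Part I: total draws C(13,4) = 715; complement C(6,4) = 15; favorable 715 - 15 = 700; P = 140/143; answer 140/143
Part II: U1 = 140/143; threaded value p + q = 283; w = -12; cross terms: (-38*-35 - 21*-30)=1960, (21*34 - 29*-35)=1729, (29*17 - -19*34)=1139, (-19*18 - -12*17)=-138, (-12*13 - -33*18)=438, (-33*-30 - -38*13)=1484; twice the area = |6612| = 6612; area = 3306; answer 3306

3306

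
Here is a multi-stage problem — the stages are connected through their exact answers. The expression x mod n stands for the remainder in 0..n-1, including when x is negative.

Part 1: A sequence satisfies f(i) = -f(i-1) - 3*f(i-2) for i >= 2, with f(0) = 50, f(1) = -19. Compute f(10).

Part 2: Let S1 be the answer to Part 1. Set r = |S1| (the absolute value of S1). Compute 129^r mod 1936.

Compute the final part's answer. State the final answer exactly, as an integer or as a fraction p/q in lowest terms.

Part 1: f(2) = -1*(-19) - 3*(50) = -131; iterating: f(2)=-131, f(3)=188, f(4)=205, f(5)=-769, f(6)=154, f(7)=2153, f(8)=-2615, f(9)=-3844, f(10)=11689; answer 11689
Part 2: S1 = 11689; r = 11689; squarings mod 1936: 129^1=129, 129^2=1153, 129^4=1313, 129^8=929, 129^16=1521, 129^32=1857, 129^64=433, 129^128=1633, 129^256=817, 129^512=1505, 129^1024=1841, 129^2048=1281, 129^4096=1169, 129^8192=1681; 129^11689 = 129^1 * 129^8 * 129^32 * 129^128 * 129^256 * 129^1024 * 129^2048 * 129^8192 = 1393 (mod 1936); answer 1393

1393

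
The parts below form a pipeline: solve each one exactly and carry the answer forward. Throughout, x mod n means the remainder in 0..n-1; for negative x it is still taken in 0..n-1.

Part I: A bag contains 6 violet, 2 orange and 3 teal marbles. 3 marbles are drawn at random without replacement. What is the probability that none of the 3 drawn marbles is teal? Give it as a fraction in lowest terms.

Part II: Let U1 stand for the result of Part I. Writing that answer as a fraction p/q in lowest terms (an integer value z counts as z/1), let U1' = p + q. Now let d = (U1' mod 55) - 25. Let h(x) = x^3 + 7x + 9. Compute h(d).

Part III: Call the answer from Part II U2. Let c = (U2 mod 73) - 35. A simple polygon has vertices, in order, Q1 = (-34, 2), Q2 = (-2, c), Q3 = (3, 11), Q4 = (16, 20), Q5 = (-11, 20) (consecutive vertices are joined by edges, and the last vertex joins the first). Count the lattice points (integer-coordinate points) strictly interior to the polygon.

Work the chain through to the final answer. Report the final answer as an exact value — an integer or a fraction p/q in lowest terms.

553

Part I: total draws C(11,3) = 165; favorable C(8,3) = 56; P = 56/165; answer 56/165
Part II: U1 = 56/165; threaded value p + q = 221; d = -24; 1*(-24)^3 + 7*(-24)^1 + 9 = (-13824) + (-168) + (9) = -13983; answer -13983
Part III: U2 = -13983; c = -2; cross terms: (-34*-2 - -2*2)=72, (-2*11 - 3*-2)=-16, (3*20 - 16*11)=-116, (16*20 - -11*20)=540, (-11*2 - -34*20)=658; twice the area = |1138| = 1138; area = 569; boundary points = 4 + 1 + 1 + 27 + 1 = 34; strictly interior points = area - boundary/2 + 1 = 553; answer 553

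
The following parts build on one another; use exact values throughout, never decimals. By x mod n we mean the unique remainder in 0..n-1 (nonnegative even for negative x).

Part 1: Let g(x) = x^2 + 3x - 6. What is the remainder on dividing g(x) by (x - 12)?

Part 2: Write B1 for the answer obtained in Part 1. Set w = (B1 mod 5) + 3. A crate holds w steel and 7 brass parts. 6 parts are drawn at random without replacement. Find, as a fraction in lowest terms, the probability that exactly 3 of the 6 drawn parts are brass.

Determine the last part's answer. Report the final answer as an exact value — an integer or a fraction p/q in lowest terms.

175/429

Part 1: remainder = value at the root: 1*(12)^2 + 3*(12)^1 - 6 = (144) + (36) + (-6) = 174; answer 174
Part 2: B1 = 174; w = 7; total draws C(14,6) = 3003; favorable C(7,3)*C(7,3) = 1225; P = 175/429; answer 175/429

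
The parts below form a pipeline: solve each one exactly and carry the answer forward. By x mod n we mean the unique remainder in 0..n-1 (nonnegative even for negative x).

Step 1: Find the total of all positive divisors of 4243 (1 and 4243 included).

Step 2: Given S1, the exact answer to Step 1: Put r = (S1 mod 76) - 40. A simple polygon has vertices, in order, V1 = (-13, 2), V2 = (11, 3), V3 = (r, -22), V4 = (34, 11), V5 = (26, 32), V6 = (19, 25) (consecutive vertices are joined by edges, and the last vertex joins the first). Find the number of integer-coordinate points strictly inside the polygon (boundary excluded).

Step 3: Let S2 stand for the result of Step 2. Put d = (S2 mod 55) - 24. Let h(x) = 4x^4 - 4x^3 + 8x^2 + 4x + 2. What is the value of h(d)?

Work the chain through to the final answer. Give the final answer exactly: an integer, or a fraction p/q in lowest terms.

106862

Step 1: 4243 is prime, so its only divisors are 1 and 4243; sigma = 1 + 4243 = 4244; answer 4244
Step 2: S1 = 4244; r = 24; cross terms: (-13*3 - 11*2)=-61, (11*-22 - 24*3)=-314, (24*11 - 34*-22)=1012, (34*32 - 26*11)=802, (26*25 - 19*32)=42, (19*2 - -13*25)=363; twice the area = |1844| = 1844; area = 922; boundary points = 1 + 1 + 1 + 1 + 7 + 1 = 12; strictly interior points = area - boundary/2 + 1 = 917; answer 917
Step 3: S2 = 917; d = 13; 4*(13)^4 - 4*(13)^3 + 8*(13)^2 + 4*(13)^1 + 2 = (114244) + (-8788) + (1352) + (52) + (2) = 106862; answer 106862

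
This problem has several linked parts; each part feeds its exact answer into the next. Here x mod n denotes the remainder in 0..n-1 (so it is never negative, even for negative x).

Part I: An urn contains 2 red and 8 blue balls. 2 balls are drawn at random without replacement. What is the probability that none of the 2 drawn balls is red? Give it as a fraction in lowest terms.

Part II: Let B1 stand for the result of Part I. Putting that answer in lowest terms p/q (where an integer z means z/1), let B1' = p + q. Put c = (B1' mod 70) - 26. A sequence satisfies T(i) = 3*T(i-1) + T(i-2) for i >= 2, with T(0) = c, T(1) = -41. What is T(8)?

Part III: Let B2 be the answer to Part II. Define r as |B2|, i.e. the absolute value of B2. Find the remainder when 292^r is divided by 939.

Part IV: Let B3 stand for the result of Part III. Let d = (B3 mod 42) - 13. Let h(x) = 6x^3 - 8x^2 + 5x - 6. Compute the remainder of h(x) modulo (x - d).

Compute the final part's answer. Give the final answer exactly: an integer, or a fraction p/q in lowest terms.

Part I: total draws C(10,2) = 45; favorable C(8,2) = 28; P = 28/45; answer 28/45
Part II: B1 = 28/45; threaded value p + q = 73; c = -23; T(2) = 3*(-41) + 1*(-23) = -146; iterating: T(2)=-146, T(3)=-479, T(4)=-1583, T(5)=-5228, T(6)=-17267, T(7)=-57029, T(8)=-188354; answer -188354
Part III: B2 = -188354; r = 188354; squarings mod 939: 292^1=292, 292^2=754, 292^4=421, 292^8=709, 292^16=316, 292^32=322, 292^64=394, 292^128=301, 292^256=457, 292^512=391, 292^1024=763, 292^2048=928, 292^4096=121, 292^8192=556, 292^16384=205, 292^32768=709, 292^65536=316, 292^131072=322; 292^188354 = 292^2 * 292^64 * 292^128 * 292^256 * 292^512 * 292^1024 * 292^2048 * 292^4096 * 292^16384 * 292^32768 * 292^131072 = 217 (mod 939); answer 217
Part IV: B3 = 217; d = -6; remainder = value at the root: 6*(-6)^3 - 8*(-6)^2 + 5*(-6)^1 - 6 = (-1296) + (-288) + (-30) + (-6) = -1620; answer -1620

-1620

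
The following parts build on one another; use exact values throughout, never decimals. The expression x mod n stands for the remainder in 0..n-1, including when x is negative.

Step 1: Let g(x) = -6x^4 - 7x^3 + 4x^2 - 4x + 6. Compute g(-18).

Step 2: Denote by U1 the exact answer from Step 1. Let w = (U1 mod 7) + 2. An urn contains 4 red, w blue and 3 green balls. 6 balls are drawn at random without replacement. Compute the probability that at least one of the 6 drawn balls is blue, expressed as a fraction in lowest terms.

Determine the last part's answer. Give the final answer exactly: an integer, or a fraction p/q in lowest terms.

Step 1: -6*(-18)^4 - 7*(-18)^3 + 4*(-18)^2 - 4*(-18)^1 + 6 = (-629856) + (40824) + (1296) + (72) + (6) = -587658; answer -587658
Step 2: U1 = -587658; w = 8; total draws C(15,6) = 5005; complement C(7,6) = 7; favorable 5005 - 7 = 4998; P = 714/715; answer 714/715

714/715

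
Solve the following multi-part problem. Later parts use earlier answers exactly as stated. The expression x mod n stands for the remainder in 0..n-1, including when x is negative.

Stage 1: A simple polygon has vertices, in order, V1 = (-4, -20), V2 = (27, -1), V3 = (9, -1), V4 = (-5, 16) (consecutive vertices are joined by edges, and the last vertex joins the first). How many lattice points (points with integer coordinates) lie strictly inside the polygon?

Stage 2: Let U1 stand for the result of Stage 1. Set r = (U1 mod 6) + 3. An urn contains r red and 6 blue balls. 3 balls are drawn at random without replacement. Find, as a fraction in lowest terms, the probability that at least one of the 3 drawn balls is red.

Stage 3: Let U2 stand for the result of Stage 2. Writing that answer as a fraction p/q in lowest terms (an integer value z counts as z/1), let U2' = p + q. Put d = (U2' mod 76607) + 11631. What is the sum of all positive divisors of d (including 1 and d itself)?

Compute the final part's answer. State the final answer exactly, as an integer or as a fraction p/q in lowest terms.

27216

Stage 1: cross terms: (-4*-1 - 27*-20)=544, (27*-1 - 9*-1)=-18, (9*16 - -5*-1)=139, (-5*-20 - -4*16)=164; twice the area = |829| = 829; area = 829/2; boundary points = 1 + 18 + 1 + 1 = 21; strictly interior points = area - boundary/2 + 1 = 405; answer 405
Stage 2: U1 = 405; r = 6; total draws C(12,3) = 220; complement C(6,3) = 20; favorable 220 - 20 = 200; P = 10/11; answer 10/11
Stage 3: U2 = 10/11; threaded value p + q = 21; d = 11652; 11652 = 2^2 * 3 * 971; sigma = (1 + 2 + 4) * (1 + 3) * (1 + 971) = 7 * 4 * 972 = 27216; answer 27216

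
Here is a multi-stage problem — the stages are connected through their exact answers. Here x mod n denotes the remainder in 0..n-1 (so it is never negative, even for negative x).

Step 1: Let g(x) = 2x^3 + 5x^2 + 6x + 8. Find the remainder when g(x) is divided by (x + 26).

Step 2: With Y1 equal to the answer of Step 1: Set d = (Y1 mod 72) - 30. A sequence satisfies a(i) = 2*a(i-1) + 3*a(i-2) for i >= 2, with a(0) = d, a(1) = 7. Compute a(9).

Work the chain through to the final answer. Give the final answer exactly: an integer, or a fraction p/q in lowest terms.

Step 1: remainder = value at the root: 2*(-26)^3 + 5*(-26)^2 + 6*(-26)^1 + 8 = (-35152) + (3380) + (-156) + (8) = -31920; answer -31920
Step 2: Y1 = -31920; d = 18; a(2) = 2*(7) + 3*(18) = 68; iterating: a(2)=68, a(3)=157, a(4)=518, a(5)=1507, a(6)=4568, a(7)=13657, a(8)=41018, a(9)=123007; answer 123007

123007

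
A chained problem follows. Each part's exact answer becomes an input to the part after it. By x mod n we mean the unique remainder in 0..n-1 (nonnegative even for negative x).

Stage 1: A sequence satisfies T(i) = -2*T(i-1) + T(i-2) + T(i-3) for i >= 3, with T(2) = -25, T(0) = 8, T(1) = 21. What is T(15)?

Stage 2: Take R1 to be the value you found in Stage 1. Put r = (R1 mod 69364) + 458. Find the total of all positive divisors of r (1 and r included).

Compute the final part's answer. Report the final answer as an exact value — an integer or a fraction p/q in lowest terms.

Stage 1: T(3) = -2*(-25) + 1*(21) + 1*(8) = 79; iterating: T(3)=79, T(4)=-162, T(5)=378, T(6)=-839, T(7)=1894, T(8)=-4249, T(9)=9553, T(10)=-21461, T(11)=48226, T(12)=-108360, T(13)=243485, T(14)=-547104, T(15)=1229333; answer 1229333
Stage 2: R1 = 1229333; r = 50603; 50603 = 7 * 7229; sigma = (1 + 7) * (1 + 7229) = 8 * 7230 = 57840; answer 57840

57840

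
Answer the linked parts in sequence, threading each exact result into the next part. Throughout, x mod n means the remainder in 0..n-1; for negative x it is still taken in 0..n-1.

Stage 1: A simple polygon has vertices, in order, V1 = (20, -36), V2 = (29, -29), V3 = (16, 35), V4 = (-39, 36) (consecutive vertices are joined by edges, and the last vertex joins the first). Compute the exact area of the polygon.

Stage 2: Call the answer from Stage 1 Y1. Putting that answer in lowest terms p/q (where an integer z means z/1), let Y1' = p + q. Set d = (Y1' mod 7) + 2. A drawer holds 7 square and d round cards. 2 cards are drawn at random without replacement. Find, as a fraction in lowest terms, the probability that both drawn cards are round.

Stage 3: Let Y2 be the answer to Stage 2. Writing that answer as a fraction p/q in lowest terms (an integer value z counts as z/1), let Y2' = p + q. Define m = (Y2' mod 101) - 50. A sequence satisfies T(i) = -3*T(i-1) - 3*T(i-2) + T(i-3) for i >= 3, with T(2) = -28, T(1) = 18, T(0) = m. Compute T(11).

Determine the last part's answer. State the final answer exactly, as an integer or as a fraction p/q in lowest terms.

15578

Stage 1: cross terms: (20*-29 - 29*-36)=464, (29*35 - 16*-29)=1479, (16*36 - -39*35)=1941, (-39*-36 - 20*36)=684; twice the area = |4568| = 4568; area = 2284; answer 2284
Stage 2: Y1 = 2284; threaded value p + q = 2285; d = 5; total draws C(12,2) = 66; favorable C(5,2) = 10; P = 5/33; answer 5/33
Stage 3: Y2 = 5/33; threaded value p + q = 38; m = -12; T(3) = -3*(-28) - 3*(18) + 1*(-12) = 18; iterating: T(3)=18, T(4)=48, T(5)=-226, T(6)=552, T(7)=-930, T(8)=908, T(9)=618, T(10)=-5508, T(11)=15578; answer 15578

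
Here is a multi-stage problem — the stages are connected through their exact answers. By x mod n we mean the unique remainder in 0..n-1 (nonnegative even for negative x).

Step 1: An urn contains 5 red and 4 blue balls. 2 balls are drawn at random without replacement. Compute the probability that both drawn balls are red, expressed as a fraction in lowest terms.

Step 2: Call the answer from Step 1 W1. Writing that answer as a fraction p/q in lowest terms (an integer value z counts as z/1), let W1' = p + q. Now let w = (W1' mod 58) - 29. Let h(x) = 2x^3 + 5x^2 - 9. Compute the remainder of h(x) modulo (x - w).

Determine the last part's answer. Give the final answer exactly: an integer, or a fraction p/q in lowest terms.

Step 1: total draws C(9,2) = 36; favorable C(5,2) = 10; P = 5/18; answer 5/18
Step 2: W1 = 5/18; threaded value p + q = 23; w = -6; remainder = value at the root: 2*(-6)^3 + 5*(-6)^2 - 9 = (-432) + (180) + (-9) = -261; answer -261

-261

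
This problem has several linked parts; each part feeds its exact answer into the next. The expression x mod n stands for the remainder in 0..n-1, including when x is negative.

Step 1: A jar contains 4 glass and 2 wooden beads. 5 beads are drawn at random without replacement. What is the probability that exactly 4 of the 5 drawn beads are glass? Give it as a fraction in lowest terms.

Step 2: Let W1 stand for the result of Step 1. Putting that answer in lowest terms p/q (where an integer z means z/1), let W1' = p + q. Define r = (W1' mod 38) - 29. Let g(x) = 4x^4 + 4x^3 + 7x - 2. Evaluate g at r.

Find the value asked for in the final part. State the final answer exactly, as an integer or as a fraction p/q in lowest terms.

Step 1: total draws C(6,5) = 6; favorable C(4,4)*C(2,1) = 2; P = 1/3; answer 1/3
Step 2: W1 = 1/3; threaded value p + q = 4; r = -25; 4*(-25)^4 + 4*(-25)^3 + 7*(-25)^1 - 2 = (1562500) + (-62500) + (-175) + (-2) = 1499823; answer 1499823

1499823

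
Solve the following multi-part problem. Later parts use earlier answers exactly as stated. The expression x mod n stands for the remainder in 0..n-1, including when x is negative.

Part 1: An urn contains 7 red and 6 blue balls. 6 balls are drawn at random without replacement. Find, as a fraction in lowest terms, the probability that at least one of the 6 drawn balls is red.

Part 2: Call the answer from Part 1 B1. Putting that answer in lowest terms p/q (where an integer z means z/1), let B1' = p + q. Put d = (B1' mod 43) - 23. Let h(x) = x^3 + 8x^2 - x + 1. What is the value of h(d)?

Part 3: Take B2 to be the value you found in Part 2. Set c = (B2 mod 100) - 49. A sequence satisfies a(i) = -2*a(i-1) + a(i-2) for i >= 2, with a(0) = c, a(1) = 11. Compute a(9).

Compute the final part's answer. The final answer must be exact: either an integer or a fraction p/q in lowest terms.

-5485

Part 1: total draws C(13,6) = 1716; complement C(6,6) = 1; favorable 1716 - 1 = 1715; P = 1715/1716; answer 1715/1716
Part 2: B1 = 1715/1716; threaded value p + q = 3431; d = 11; 1*(11)^3 + 8*(11)^2 - 1*(11)^1 + 1 = (1331) + (968) + (-11) + (1) = 2289; answer 2289
Part 3: B2 = 2289; c = 40; a(2) = -2*(11) + 1*(40) = 18; iterating: a(2)=18, a(3)=-25, a(4)=68, a(5)=-161, a(6)=390, a(7)=-941, a(8)=2272, a(9)=-5485; answer -5485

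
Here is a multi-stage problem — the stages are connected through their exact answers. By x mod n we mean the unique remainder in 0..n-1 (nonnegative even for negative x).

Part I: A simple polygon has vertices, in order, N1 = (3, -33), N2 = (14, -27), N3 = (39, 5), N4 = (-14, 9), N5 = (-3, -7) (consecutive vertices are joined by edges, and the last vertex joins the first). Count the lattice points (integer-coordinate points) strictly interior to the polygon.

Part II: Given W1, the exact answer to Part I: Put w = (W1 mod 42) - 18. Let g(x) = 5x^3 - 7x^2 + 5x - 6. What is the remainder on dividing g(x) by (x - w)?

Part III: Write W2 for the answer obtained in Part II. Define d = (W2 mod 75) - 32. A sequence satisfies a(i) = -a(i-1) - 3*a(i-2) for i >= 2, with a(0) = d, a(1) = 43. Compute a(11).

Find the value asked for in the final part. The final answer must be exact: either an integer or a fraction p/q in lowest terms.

14320

Part I: cross terms: (3*-27 - 14*-33)=381, (14*5 - 39*-27)=1123, (39*9 - -14*5)=421, (-14*-7 - -3*9)=125, (-3*-33 - 3*-7)=120; twice the area = |2170| = 2170; area = 1085; boundary points = 1 + 1 + 1 + 1 + 2 = 6; strictly interior points = area - boundary/2 + 1 = 1083; answer 1083
Part II: W1 = 1083; w = 15; remainder = value at the root: 5*(15)^3 - 7*(15)^2 + 5*(15)^1 - 6 = (16875) + (-1575) + (75) + (-6) = 15369; answer 15369
Part III: W2 = 15369; d = 37; a(2) = -1*(43) - 3*(37) = -154; iterating: a(2)=-154, a(3)=25, a(4)=437, a(5)=-512, a(6)=-799, a(7)=2335, a(8)=62, a(9)=-7067, a(10)=6881, a(11)=14320; answer 14320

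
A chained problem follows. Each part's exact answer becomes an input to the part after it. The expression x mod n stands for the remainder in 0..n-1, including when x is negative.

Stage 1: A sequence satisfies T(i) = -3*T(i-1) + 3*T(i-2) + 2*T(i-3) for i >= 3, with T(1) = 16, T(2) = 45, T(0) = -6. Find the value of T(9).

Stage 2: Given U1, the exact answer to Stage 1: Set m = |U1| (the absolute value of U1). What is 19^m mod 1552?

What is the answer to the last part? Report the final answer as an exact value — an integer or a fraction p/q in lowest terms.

827

Stage 1: T(3) = -3*(45) + 3*(16) + 2*(-6) = -99; iterating: T(3)=-99, T(4)=464, T(5)=-1599, T(6)=5991, T(7)=-21842, T(8)=80301, T(9)=-294447; answer -294447
Stage 2: U1 = -294447; m = 294447; squarings mod 1552: 19^1=19, 19^2=361, 19^4=1505, 19^8=657, 19^16=193, 19^32=1, 19^64=1, 19^128=1, 19^256=1, 19^512=1, 19^1024=1, 19^2048=1, 19^4096=1, 19^8192=1, 19^16384=1, 19^32768=1, 19^65536=1, 19^131072=1, 19^262144=1; 19^294447 = 19^1 * 19^2 * 19^4 * 19^8 * 19^32 * 19^512 * 19^1024 * 19^2048 * 19^4096 * 19^8192 * 19^16384 * 19^262144 = 827 (mod 1552); answer 827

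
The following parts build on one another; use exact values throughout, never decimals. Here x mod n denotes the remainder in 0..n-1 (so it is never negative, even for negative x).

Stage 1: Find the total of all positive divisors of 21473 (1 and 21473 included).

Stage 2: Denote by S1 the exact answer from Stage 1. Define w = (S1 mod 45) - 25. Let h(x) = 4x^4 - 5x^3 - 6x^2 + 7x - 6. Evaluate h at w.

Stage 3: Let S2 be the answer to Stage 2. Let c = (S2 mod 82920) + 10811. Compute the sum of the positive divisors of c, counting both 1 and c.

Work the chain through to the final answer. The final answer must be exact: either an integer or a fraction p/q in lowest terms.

Stage 1: 21473 = 109 * 197; sigma = (1 + 109) * (1 + 197) = 110 * 198 = 21780; answer 21780
Stage 2: S1 = 21780; w = -25; 4*(-25)^4 - 5*(-25)^3 - 6*(-25)^2 + 7*(-25)^1 - 6 = (1562500) + (78125) + (-3750) + (-175) + (-6) = 1636694; answer 1636694
Stage 3: S2 = 1636694; c = 72025; 72025 = 5^2 * 43 * 67; sigma = (1 + 5 + 25) * (1 + 43) * (1 + 67) = 31 * 44 * 68 = 92752; answer 92752

92752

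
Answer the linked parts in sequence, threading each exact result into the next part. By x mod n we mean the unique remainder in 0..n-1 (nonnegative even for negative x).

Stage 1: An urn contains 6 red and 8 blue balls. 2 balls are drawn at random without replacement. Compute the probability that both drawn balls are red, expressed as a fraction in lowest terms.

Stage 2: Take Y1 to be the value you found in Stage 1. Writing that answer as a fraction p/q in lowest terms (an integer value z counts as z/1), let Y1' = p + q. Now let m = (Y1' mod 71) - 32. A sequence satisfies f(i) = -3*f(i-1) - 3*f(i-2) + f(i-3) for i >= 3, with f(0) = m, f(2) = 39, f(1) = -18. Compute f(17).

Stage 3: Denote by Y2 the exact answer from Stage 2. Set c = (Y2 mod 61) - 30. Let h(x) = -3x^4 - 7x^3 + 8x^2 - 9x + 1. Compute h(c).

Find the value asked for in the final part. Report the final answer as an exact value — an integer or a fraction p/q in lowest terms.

Stage 1: total draws C(14,2) = 91; favorable C(6,2) = 15; P = 15/91; answer 15/91
Stage 2: Y1 = 15/91; threaded value p + q = 106; m = 3; f(3) = -3*(39) - 3*(-18) + 1*(3) = -60; iterating: f(3)=-60, f(4)=45, f(5)=84, f(6)=-447, f(7)=1134, f(8)=-1977, f(9)=2082, f(10)=819, f(11)=-10680, f(12)=31665, f(13)=-62136, f(14)=80733, f(15)=-24126, f(16)=-231957, f(17)=848982; answer 848982
Stage 3: Y2 = 848982; c = 15; -3*(15)^4 - 7*(15)^3 + 8*(15)^2 - 9*(15)^1 + 1 = (-151875) + (-23625) + (1800) + (-135) + (1) = -173834; answer -173834

-173834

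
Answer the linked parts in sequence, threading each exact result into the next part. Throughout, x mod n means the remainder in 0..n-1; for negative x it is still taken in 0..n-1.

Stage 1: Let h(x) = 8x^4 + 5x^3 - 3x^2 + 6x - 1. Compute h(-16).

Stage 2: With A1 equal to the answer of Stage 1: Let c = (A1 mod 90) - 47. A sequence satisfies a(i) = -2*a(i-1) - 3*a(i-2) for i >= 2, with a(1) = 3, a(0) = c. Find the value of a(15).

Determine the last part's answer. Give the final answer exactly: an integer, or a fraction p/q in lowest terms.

-72609

Stage 1: 8*(-16)^4 + 5*(-16)^3 - 3*(-16)^2 + 6*(-16)^1 - 1 = (524288) + (-20480) + (-768) + (-96) + (-1) = 502943; answer 502943
Stage 2: A1 = 502943; c = -24; a(2) = -2*(3) - 3*(-24) = 66; iterating: a(2)=66, a(3)=-141, a(4)=84, a(5)=255, a(6)=-762, a(7)=759, a(8)=768, a(9)=-3813, a(10)=5322, a(11)=795, a(12)=-17556, a(13)=32727, a(14)=-12786, a(15)=-72609; answer -72609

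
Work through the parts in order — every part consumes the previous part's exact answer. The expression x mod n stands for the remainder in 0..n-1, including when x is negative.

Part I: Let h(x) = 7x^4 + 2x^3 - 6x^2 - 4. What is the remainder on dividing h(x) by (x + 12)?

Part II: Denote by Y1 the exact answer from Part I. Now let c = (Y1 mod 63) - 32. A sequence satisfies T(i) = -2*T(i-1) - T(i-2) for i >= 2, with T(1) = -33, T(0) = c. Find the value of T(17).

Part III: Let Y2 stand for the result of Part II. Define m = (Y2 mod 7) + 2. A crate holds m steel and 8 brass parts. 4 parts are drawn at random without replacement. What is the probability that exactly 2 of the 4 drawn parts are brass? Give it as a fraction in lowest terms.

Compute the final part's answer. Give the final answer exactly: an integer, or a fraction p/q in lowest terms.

56/165

Part I: remainder = value at the root: 7*(-12)^4 + 2*(-12)^3 - 6*(-12)^2 - 4 = (145152) + (-3456) + (-864) + (-4) = 140828; answer 140828
Part II: Y1 = 140828; c = -9; T(2) = -2*(-33) - 1*(-9) = 75; iterating: T(2)=75, T(3)=-117, T(4)=159, T(5)=-201, T(6)=243, T(7)=-285, T(8)=327, T(9)=-369, T(10)=411, T(11)=-453, T(12)=495, T(13)=-537, T(14)=579, T(15)=-621, T(16)=663, T(17)=-705; answer -705
Part III: Y2 = -705; m = 4; total draws C(12,4) = 495; favorable C(8,2)*C(4,2) = 168; P = 56/165; answer 56/165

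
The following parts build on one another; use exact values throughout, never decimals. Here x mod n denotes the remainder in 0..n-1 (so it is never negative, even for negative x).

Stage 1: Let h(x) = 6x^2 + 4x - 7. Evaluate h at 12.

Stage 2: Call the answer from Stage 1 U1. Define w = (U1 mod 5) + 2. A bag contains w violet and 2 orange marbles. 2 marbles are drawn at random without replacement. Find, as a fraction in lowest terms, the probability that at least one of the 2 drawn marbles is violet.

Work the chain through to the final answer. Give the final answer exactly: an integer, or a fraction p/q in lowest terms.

5/6

Stage 1: 6*(12)^2 + 4*(12)^1 - 7 = (864) + (48) + (-7) = 905; answer 905
Stage 2: U1 = 905; w = 2; total draws C(4,2) = 6; complement C(2,2) = 1; favorable 6 - 1 = 5; P = 5/6; answer 5/6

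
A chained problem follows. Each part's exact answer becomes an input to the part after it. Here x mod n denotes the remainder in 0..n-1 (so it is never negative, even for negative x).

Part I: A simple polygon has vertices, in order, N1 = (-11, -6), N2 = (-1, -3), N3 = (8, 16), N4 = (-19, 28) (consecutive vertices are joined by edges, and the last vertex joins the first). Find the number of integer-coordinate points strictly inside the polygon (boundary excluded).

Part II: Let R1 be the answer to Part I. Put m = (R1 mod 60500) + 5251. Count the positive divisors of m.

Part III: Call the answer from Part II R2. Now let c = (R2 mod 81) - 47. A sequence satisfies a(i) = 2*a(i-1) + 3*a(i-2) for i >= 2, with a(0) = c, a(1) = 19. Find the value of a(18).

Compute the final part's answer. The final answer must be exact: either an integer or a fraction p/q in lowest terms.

Part I: cross terms: (-11*-3 - -1*-6)=27, (-1*16 - 8*-3)=8, (8*28 - -19*16)=528, (-19*-6 - -11*28)=422; twice the area = |985| = 985; area = 985/2; boundary points = 1 + 1 + 3 + 2 = 7; strictly interior points = area - boundary/2 + 1 = 490; answer 490
Part II: R1 = 490; m = 5741; 5741 is prime, so its only divisors are 1 and 5741; count = 2; answer 2
Part III: R2 = 2; c = -45; a(2) = 2*(19) + 3*(-45) = -97; iterating: a(2)=-97, a(3)=-137, a(4)=-565, a(5)=-1541, a(6)=-4777, a(7)=-14177, a(8)=-42685, a(9)=-127901, a(10)=-383857, a(11)=-1151417, a(12)=-3454405, a(13)=-10363061, a(14)=-31089337, a(15)=-93267857, a(16)=-279803725, a(17)=-839411021, a(18)=-2518233217; answer -2518233217

-2518233217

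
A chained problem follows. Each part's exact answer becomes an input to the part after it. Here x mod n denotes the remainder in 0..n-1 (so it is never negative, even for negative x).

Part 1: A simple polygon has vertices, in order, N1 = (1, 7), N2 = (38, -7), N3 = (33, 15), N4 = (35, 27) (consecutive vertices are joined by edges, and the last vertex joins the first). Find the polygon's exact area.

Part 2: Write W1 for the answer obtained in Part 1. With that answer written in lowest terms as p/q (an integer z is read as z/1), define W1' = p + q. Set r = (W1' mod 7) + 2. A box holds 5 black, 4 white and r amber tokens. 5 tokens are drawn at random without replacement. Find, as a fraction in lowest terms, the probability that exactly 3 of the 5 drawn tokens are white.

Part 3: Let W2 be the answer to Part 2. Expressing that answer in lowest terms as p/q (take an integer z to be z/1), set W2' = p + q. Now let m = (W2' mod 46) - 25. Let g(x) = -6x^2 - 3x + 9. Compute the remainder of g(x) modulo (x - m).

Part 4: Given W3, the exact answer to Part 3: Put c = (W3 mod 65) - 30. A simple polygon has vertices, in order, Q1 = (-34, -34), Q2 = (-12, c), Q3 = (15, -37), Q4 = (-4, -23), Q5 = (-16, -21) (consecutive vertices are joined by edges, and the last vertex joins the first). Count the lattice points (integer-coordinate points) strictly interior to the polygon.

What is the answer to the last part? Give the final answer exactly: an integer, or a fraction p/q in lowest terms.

Part 1: cross terms: (1*-7 - 38*7)=-273, (38*15 - 33*-7)=801, (33*27 - 35*15)=366, (35*7 - 1*27)=218; twice the area = |1112| = 1112; area = 556; answer 556
Part 2: W1 = 556; threaded value p + q = 557; r = 6; total draws C(15,5) = 3003; favorable C(4,3)*C(11,2) = 220; P = 20/273; answer 20/273
Part 3: W2 = 20/273; threaded value p + q = 293; m = -8; remainder = value at the root: -6*(-8)^2 - 3*(-8)^1 + 9 = (-384) + (24) + (9) = -351; answer -351
Part 4: W3 = -351; c = 9; cross terms: (-34*9 - -12*-34)=-714, (-12*-37 - 15*9)=309, (15*-23 - -4*-37)=-493, (-4*-21 - -16*-23)=-284, (-16*-34 - -34*-21)=-170; twice the area = |-1352| = 1352; area = 676; boundary points = 1 + 1 + 1 + 2 + 1 = 6; strictly interior points = area - boundary/2 + 1 = 674; answer 674

674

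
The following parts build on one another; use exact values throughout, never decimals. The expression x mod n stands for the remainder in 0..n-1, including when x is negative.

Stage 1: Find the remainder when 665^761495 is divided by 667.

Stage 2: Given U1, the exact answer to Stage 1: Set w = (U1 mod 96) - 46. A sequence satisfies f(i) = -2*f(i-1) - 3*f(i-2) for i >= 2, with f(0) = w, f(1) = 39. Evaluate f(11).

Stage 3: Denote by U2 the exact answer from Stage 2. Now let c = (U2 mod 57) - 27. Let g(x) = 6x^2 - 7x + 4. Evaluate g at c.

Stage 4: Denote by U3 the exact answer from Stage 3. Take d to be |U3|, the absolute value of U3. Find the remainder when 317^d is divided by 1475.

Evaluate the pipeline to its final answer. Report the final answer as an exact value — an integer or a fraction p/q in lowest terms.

448

Stage 1: squarings mod 667: 665^1=665, 665^2=4, 665^4=16, 665^8=256, 665^16=170, 665^32=219, 665^64=604, 665^128=634, 665^256=422, 665^512=662, 665^1024=25, 665^2048=625, 665^4096=430, 665^8192=141, 665^16384=538, 665^32768=633, 665^65536=489, 665^131072=335, 665^262144=169, 665^524288=547; 665^761495 = 665^1 * 665^2 * 665^4 * 665^16 * 665^128 * 665^512 * 665^1024 * 665^2048 * 665^4096 * 665^32768 * 665^65536 * 665^131072 * 665^524288 = 17 (mod 667); answer 17
Stage 2: U1 = 17; w = -29; f(2) = -2*(39) - 3*(-29) = 9; iterating: f(2)=9, f(3)=-135, f(4)=243, f(5)=-81, f(6)=-567, f(7)=1377, f(8)=-1053, f(9)=-2025, f(10)=7209, f(11)=-8343; answer -8343
Stage 3: U2 = -8343; c = 9; 6*(9)^2 - 7*(9)^1 + 4 = (486) + (-63) + (4) = 427; answer 427
Stage 4: U3 = 427; d = 427; squarings mod 1475: 317^1=317, 317^2=189, 317^4=321, 317^8=1266, 317^16=906, 317^32=736, 317^64=371, 317^128=466, 317^256=331; 317^427 = 317^1 * 317^2 * 317^8 * 317^32 * 317^128 * 317^256 = 448 (mod 1475); answer 448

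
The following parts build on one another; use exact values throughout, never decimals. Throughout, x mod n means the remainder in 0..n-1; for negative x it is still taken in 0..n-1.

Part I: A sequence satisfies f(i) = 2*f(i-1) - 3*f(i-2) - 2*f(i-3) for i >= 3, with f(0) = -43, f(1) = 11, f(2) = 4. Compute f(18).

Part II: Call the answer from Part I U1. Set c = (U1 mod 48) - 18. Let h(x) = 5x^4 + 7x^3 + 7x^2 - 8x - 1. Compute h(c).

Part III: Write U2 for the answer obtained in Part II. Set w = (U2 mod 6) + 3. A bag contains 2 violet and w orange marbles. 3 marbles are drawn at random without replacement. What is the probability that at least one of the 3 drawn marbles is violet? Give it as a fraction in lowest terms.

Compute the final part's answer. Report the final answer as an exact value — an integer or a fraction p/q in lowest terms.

8/15

Part I: f(3) = 2*(4) - 3*(11) - 2*(-43) = 61; iterating: f(3)=61, f(4)=88, f(5)=-15, f(6)=-416, f(7)=-963, f(8)=-648, f(9)=2425, f(10)=8720, f(11)=11461, f(12)=-8088, f(13)=-67999, f(14)=-134656, f(15)=-49139, f(16)=441688, f(17)=1300105, f(18)=1373424; answer 1373424
Part II: U1 = 1373424; c = -18; 5*(-18)^4 + 7*(-18)^3 + 7*(-18)^2 - 8*(-18)^1 - 1 = (524880) + (-40824) + (2268) + (144) + (-1) = 486467; answer 486467
Part III: U2 = 486467; w = 8; total draws C(10,3) = 120; complement C(8,3) = 56; favorable 120 - 56 = 64; P = 8/15; answer 8/15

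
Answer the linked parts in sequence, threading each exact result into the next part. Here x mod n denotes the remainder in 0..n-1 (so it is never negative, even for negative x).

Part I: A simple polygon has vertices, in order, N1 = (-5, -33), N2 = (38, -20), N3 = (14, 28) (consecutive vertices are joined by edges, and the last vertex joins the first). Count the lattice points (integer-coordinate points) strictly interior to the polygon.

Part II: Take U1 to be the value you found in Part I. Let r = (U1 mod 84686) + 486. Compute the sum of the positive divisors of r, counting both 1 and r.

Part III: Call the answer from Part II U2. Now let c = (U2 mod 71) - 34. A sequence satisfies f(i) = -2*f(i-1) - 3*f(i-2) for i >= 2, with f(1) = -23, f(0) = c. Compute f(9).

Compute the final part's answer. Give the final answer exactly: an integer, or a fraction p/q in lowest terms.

4369

Part I: cross terms: (-5*-20 - 38*-33)=1354, (38*28 - 14*-20)=1344, (14*-33 - -5*28)=-322; twice the area = |2376| = 2376; area = 1188; boundary points = 1 + 24 + 1 = 26; strictly interior points = area - boundary/2 + 1 = 1176; answer 1176
Part II: U1 = 1176; r = 1662; 1662 = 2 * 3 * 277; sigma = (1 + 2) * (1 + 3) * (1 + 277) = 3 * 4 * 278 = 3336; answer 3336
Part III: U2 = 3336; c = 36; f(2) = -2*(-23) - 3*(36) = -62; iterating: f(2)=-62, f(3)=193, f(4)=-200, f(5)=-179, f(6)=958, f(7)=-1379, f(8)=-116, f(9)=4369; answer 4369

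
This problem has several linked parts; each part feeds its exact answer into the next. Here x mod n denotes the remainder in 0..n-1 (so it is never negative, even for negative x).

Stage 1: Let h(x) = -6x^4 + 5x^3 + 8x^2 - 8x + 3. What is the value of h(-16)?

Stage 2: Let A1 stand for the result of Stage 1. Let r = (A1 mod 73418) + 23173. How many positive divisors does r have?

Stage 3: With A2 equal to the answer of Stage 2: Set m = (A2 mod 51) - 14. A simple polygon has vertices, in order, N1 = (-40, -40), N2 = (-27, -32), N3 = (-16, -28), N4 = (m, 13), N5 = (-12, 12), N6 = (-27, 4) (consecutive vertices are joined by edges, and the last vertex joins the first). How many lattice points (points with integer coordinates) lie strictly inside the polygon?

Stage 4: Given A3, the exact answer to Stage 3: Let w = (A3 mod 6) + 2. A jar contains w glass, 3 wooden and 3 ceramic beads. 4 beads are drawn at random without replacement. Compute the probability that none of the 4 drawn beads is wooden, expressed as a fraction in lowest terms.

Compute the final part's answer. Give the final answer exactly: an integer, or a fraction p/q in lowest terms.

Stage 1: -6*(-16)^4 + 5*(-16)^3 + 8*(-16)^2 - 8*(-16)^1 + 3 = (-393216) + (-20480) + (2048) + (128) + (3) = -411517; answer -411517
Stage 2: A1 = -411517; r = 52164; 52164 = 2^2 * 3^4 * 7 * 23; number of divisors = (2+1) * (4+1) * (1+1) * (1+1) = 60; answer 60
Stage 3: A2 = 60; m = -5; cross terms: (-40*-32 - -27*-40)=200, (-27*-28 - -16*-32)=244, (-16*13 - -5*-28)=-348, (-5*12 - -12*13)=96, (-12*4 - -27*12)=276, (-27*-40 - -40*4)=1240; twice the area = |1708| = 1708; area = 854; boundary points = 1 + 1 + 1 + 1 + 1 + 1 = 6; strictly interior points = area - boundary/2 + 1 = 852; answer 852
Stage 4: A3 = 852; w = 2; total draws C(8,4) = 70; favorable C(5,4) = 5; P = 1/14; answer 1/14

1/14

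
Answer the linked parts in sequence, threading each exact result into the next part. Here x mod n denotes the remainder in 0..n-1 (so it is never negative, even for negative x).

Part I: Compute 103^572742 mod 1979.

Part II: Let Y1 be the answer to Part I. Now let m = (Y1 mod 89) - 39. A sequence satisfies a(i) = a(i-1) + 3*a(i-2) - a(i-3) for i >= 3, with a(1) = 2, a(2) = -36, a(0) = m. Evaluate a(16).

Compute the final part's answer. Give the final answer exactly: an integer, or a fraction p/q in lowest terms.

Part I: squarings mod 1979: 103^1=103, 103^2=714, 103^4=1193, 103^8=348, 103^16=385, 103^32=1779, 103^64=420, 103^128=269, 103^256=1117, 103^512=919, 103^1024=1507, 103^2048=1136, 103^4096=188, 103^8192=1701, 103^16384=103, 103^32768=714, 103^65536=1193, 103^131072=348, 103^262144=385, 103^524288=1779; 103^572742 = 103^2 * 103^4 * 103^64 * 103^256 * 103^1024 * 103^2048 * 103^4096 * 103^8192 * 103^32768 * 103^524288 = 373 (mod 1979); answer 373
Part II: Y1 = 373; m = -22; a(3) = 1*(-36) + 3*(2) - 1*(-22) = -8; iterating: a(3)=-8, a(4)=-118, a(5)=-106, a(6)=-452, a(7)=-652, a(8)=-1902, a(9)=-3406, a(10)=-8460, a(11)=-16776, a(12)=-38750, a(13)=-80618, a(14)=-180092, a(15)=-383196, a(16)=-842854; answer -842854

-842854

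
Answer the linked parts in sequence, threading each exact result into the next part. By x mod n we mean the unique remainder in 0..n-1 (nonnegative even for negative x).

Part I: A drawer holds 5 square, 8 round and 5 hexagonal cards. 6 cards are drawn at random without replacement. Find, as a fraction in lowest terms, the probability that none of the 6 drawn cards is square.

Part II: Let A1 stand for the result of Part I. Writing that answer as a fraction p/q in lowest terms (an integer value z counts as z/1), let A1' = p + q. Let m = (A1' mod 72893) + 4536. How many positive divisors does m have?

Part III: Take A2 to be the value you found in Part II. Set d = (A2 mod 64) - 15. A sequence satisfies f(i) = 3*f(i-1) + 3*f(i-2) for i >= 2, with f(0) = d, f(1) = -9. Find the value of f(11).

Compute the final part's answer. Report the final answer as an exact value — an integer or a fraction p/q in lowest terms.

Part I: total draws C(18,6) = 18564; favorable C(13,6) = 1716; P = 11/119; answer 11/119
Part II: A1 = 11/119; threaded value p + q = 130; m = 4666; 4666 = 2 * 2333; number of divisors = (1+1) * (1+1) = 4; answer 4
Part III: A2 = 4; d = -11; f(2) = 3*(-9) + 3*(-11) = -60; iterating: f(2)=-60, f(3)=-207, f(4)=-801, f(5)=-3024, f(6)=-11475, f(7)=-43497, f(8)=-164916, f(9)=-625239, f(10)=-2370465, f(11)=-8987112; answer -8987112

-8987112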